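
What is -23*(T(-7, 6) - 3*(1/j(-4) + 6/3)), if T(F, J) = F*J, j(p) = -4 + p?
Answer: 8763/8 ≈ 1095.4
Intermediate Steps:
-23*(T(-7, 6) - 3*(1/j(-4) + 6/3)) = -23*(-7*6 - 3*(1/(-4 - 4) + 6/3)) = -23*(-42 - 3*(1/(-8) + 6*(⅓))) = -23*(-42 - 3*(1*(-⅛) + 2)) = -23*(-42 - 3*(-⅛ + 2)) = -23*(-42 - 3*15/8) = -23*(-42 - 45/8) = -23*(-381/8) = 8763/8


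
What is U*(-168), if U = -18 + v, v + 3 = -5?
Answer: 4368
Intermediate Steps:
v = -8 (v = -3 - 5 = -8)
U = -26 (U = -18 - 8 = -26)
U*(-168) = -26*(-168) = 4368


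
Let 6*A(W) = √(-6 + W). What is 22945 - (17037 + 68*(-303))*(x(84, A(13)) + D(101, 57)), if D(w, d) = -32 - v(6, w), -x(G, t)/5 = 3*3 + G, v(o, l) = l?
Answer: -2110121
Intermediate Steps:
A(W) = √(-6 + W)/6
x(G, t) = -45 - 5*G (x(G, t) = -5*(3*3 + G) = -5*(9 + G) = -45 - 5*G)
D(w, d) = -32 - w
22945 - (17037 + 68*(-303))*(x(84, A(13)) + D(101, 57)) = 22945 - (17037 + 68*(-303))*((-45 - 5*84) + (-32 - 1*101)) = 22945 - (17037 - 20604)*((-45 - 420) + (-32 - 101)) = 22945 - (-3567)*(-465 - 133) = 22945 - (-3567)*(-598) = 22945 - 1*2133066 = 22945 - 2133066 = -2110121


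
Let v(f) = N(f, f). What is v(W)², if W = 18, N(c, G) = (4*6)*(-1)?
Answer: 576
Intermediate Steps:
N(c, G) = -24 (N(c, G) = 24*(-1) = -24)
v(f) = -24
v(W)² = (-24)² = 576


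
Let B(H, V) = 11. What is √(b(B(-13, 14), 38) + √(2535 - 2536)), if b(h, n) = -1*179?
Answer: √(-179 + I) ≈ 0.03737 + 13.379*I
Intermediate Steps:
b(h, n) = -179
√(b(B(-13, 14), 38) + √(2535 - 2536)) = √(-179 + √(2535 - 2536)) = √(-179 + √(-1)) = √(-179 + I)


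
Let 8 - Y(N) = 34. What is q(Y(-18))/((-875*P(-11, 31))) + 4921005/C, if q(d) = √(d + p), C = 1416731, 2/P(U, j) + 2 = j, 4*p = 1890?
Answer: 4921005/1416731 - 29*√1786/3500 ≈ 3.1233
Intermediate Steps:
p = 945/2 (p = (¼)*1890 = 945/2 ≈ 472.50)
P(U, j) = 2/(-2 + j)
Y(N) = -26 (Y(N) = 8 - 1*34 = 8 - 34 = -26)
q(d) = √(945/2 + d) (q(d) = √(d + 945/2) = √(945/2 + d))
q(Y(-18))/((-875*P(-11, 31))) + 4921005/C = (√(1890 + 4*(-26))/2)/((-1750/(-2 + 31))) + 4921005/1416731 = (√(1890 - 104)/2)/((-1750/29)) + 4921005*(1/1416731) = (√1786/2)/((-1750/29)) + 4921005/1416731 = (√1786/2)/((-875*2/29)) + 4921005/1416731 = (√1786/2)/(-1750/29) + 4921005/1416731 = (√1786/2)*(-29/1750) + 4921005/1416731 = -29*√1786/3500 + 4921005/1416731 = 4921005/1416731 - 29*√1786/3500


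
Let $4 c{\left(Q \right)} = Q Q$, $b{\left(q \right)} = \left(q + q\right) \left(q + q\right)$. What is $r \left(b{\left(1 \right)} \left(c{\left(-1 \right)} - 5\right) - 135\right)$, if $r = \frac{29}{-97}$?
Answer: $\frac{4466}{97} \approx 46.041$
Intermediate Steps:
$b{\left(q \right)} = 4 q^{2}$ ($b{\left(q \right)} = 2 q 2 q = 4 q^{2}$)
$c{\left(Q \right)} = \frac{Q^{2}}{4}$ ($c{\left(Q \right)} = \frac{Q Q}{4} = \frac{Q^{2}}{4}$)
$r = - \frac{29}{97}$ ($r = 29 \left(- \frac{1}{97}\right) = - \frac{29}{97} \approx -0.29897$)
$r \left(b{\left(1 \right)} \left(c{\left(-1 \right)} - 5\right) - 135\right) = - \frac{29 \left(4 \cdot 1^{2} \left(\frac{\left(-1\right)^{2}}{4} - 5\right) - 135\right)}{97} = - \frac{29 \left(4 \cdot 1 \left(\frac{1}{4} \cdot 1 - 5\right) - 135\right)}{97} = - \frac{29 \left(4 \left(\frac{1}{4} - 5\right) - 135\right)}{97} = - \frac{29 \left(4 \left(- \frac{19}{4}\right) - 135\right)}{97} = - \frac{29 \left(-19 - 135\right)}{97} = \left(- \frac{29}{97}\right) \left(-154\right) = \frac{4466}{97}$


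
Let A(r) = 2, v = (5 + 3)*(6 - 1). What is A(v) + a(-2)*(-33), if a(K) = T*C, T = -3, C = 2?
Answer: 200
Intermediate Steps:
v = 40 (v = 8*5 = 40)
a(K) = -6 (a(K) = -3*2 = -6)
A(v) + a(-2)*(-33) = 2 - 6*(-33) = 2 + 198 = 200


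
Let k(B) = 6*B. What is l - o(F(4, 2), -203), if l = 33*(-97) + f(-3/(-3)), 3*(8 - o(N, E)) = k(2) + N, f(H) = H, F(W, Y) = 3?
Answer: -3203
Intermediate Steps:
o(N, E) = 4 - N/3 (o(N, E) = 8 - (6*2 + N)/3 = 8 - (12 + N)/3 = 8 + (-4 - N/3) = 4 - N/3)
l = -3200 (l = 33*(-97) - 3/(-3) = -3201 - 3*(-⅓) = -3201 + 1 = -3200)
l - o(F(4, 2), -203) = -3200 - (4 - ⅓*3) = -3200 - (4 - 1) = -3200 - 1*3 = -3200 - 3 = -3203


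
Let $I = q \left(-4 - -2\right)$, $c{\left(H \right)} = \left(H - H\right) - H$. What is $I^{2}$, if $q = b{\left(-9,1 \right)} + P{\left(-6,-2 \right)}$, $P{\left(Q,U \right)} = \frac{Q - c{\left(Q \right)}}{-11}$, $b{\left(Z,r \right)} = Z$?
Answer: $\frac{30276}{121} \approx 250.21$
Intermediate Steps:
$c{\left(H \right)} = - H$ ($c{\left(H \right)} = 0 - H = - H$)
$P{\left(Q,U \right)} = - \frac{2 Q}{11}$ ($P{\left(Q,U \right)} = \frac{Q - - Q}{-11} = \left(Q + Q\right) \left(- \frac{1}{11}\right) = 2 Q \left(- \frac{1}{11}\right) = - \frac{2 Q}{11}$)
$q = - \frac{87}{11}$ ($q = -9 - - \frac{12}{11} = -9 + \frac{12}{11} = - \frac{87}{11} \approx -7.9091$)
$I = \frac{174}{11}$ ($I = - \frac{87 \left(-4 - -2\right)}{11} = - \frac{87 \left(-4 + 2\right)}{11} = \left(- \frac{87}{11}\right) \left(-2\right) = \frac{174}{11} \approx 15.818$)
$I^{2} = \left(\frac{174}{11}\right)^{2} = \frac{30276}{121}$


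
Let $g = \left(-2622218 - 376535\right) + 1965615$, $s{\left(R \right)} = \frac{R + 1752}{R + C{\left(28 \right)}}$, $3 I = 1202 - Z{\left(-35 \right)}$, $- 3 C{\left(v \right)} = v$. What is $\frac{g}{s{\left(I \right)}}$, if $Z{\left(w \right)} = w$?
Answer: $- \frac{1249063842}{6493} \approx -1.9237 \cdot 10^{5}$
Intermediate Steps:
$C{\left(v \right)} = - \frac{v}{3}$
$I = \frac{1237}{3}$ ($I = \frac{1202 - -35}{3} = \frac{1202 + 35}{3} = \frac{1}{3} \cdot 1237 = \frac{1237}{3} \approx 412.33$)
$s{\left(R \right)} = \frac{1752 + R}{- \frac{28}{3} + R}$ ($s{\left(R \right)} = \frac{R + 1752}{R - \frac{28}{3}} = \frac{1752 + R}{R - \frac{28}{3}} = \frac{1752 + R}{- \frac{28}{3} + R}$)
$g = -1033138$ ($g = -2998753 + 1965615 = -1033138$)
$\frac{g}{s{\left(I \right)}} = - \frac{1033138}{3 \frac{1}{-28 + 3 \cdot \frac{1237}{3}} \left(1752 + \frac{1237}{3}\right)} = - \frac{1033138}{3 \frac{1}{-28 + 1237} \cdot \frac{6493}{3}} = - \frac{1033138}{3 \cdot \frac{1}{1209} \cdot \frac{6493}{3}} = - \frac{1033138}{\frac{6493}{1209}} = \left(-1033138\right) \frac{1209}{6493} = - \frac{1249063842}{6493}$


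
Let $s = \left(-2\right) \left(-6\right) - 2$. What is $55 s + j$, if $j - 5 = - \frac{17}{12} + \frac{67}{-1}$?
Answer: $\frac{5839}{12} \approx 486.58$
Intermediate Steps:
$s = 10$ ($s = 12 - 2 = 10$)
$j = - \frac{761}{12}$ ($j = 5 + \left(- \frac{17}{12} + \frac{67}{-1}\right) = 5 + \left(\left(-17\right) \frac{1}{12} + 67 \left(-1\right)\right) = 5 - \frac{821}{12} = - \frac{761}{12} \approx -63.417$)
$55 s + j = 55 \cdot 10 - \frac{761}{12} = 550 - \frac{761}{12} = \frac{5839}{12}$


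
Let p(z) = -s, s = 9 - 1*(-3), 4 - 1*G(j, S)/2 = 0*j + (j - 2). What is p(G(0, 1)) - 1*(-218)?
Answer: 206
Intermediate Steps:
G(j, S) = 12 - 2*j (G(j, S) = 8 - 2*(0*j + (j - 2)) = 8 - 2*(0 + (-2 + j)) = 8 - 2*(-2 + j) = 8 + (4 - 2*j) = 12 - 2*j)
s = 12 (s = 9 + 3 = 12)
p(z) = -12 (p(z) = -1*12 = -12)
p(G(0, 1)) - 1*(-218) = -12 - 1*(-218) = -12 + 218 = 206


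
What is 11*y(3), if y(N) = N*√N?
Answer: 33*√3 ≈ 57.158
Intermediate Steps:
y(N) = N^(3/2)
11*y(3) = 11*3^(3/2) = 11*(3*√3) = 33*√3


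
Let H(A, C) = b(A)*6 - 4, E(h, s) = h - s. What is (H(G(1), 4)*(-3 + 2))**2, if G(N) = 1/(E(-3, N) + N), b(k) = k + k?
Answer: 64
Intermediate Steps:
b(k) = 2*k
G(N) = -1/3 (G(N) = 1/((-3 - N) + N) = 1/(-3) = -1/3)
H(A, C) = -4 + 12*A (H(A, C) = (2*A)*6 - 4 = 12*A - 4 = -4 + 12*A)
(H(G(1), 4)*(-3 + 2))**2 = ((-4 + 12*(-1/3))*(-3 + 2))**2 = ((-4 - 4)*(-1))**2 = (-8*(-1))**2 = 8**2 = 64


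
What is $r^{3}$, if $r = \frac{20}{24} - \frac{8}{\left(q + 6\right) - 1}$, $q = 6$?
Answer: $\frac{343}{287496} \approx 0.0011931$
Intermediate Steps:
$r = \frac{7}{66}$ ($r = \frac{20}{24} - \frac{8}{\left(6 + 6\right) - 1} = 20 \cdot \frac{1}{24} - \frac{8}{12 - 1} = \frac{5}{6} - \frac{8}{11} = \frac{7}{66} \approx 0.10606$)
$r^{3} = \left(\frac{7}{66}\right)^{3} = \frac{343}{287496}$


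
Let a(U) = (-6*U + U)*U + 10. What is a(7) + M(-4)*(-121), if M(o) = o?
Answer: 249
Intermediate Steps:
a(U) = 10 - 5*U**2 (a(U) = (-5*U)*U + 10 = -5*U**2 + 10 = 10 - 5*U**2)
a(7) + M(-4)*(-121) = (10 - 5*7**2) - 4*(-121) = (10 - 5*49) + 484 = (10 - 245) + 484 = -235 + 484 = 249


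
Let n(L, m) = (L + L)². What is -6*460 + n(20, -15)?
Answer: -1160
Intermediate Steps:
n(L, m) = 4*L² (n(L, m) = (2*L)² = 4*L²)
-6*460 + n(20, -15) = -6*460 + 4*20² = -2760 + 4*400 = -2760 + 1600 = -1160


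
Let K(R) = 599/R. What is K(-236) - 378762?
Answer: -89388431/236 ≈ -3.7876e+5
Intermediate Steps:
K(-236) - 378762 = 599/(-236) - 378762 = 599*(-1/236) - 378762 = -599/236 - 378762 = -89388431/236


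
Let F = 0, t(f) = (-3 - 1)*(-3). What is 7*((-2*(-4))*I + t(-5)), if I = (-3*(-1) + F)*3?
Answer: 588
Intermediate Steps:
t(f) = 12 (t(f) = -4*(-3) = 12)
I = 9 (I = (-3*(-1) + 0)*3 = (3 + 0)*3 = 3*3 = 9)
7*((-2*(-4))*I + t(-5)) = 7*(-2*(-4)*9 + 12) = 7*(8*9 + 12) = 7*(72 + 12) = 7*84 = 588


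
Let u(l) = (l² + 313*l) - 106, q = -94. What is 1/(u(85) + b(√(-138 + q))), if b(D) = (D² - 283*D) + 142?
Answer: 16817/574913302 + 283*I*√58/574913302 ≈ 2.9251e-5 + 3.7488e-6*I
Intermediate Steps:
u(l) = -106 + l² + 313*l
b(D) = 142 + D² - 283*D
1/(u(85) + b(√(-138 + q))) = 1/((-106 + 85² + 313*85) + (142 + (√(-138 - 94))² - 283*√(-138 - 94))) = 1/((-106 + 7225 + 26605) + (142 + (√(-232))² - 566*I*√58)) = 1/(33724 + (142 + (2*I*√58)² - 566*I*√58)) = 1/(33724 + (142 - 232 - 566*I*√58)) = 1/(33724 + (-90 - 566*I*√58)) = 1/(33634 - 566*I*√58)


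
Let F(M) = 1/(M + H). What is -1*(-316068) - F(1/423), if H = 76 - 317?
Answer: 32220604479/101942 ≈ 3.1607e+5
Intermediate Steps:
H = -241
F(M) = 1/(-241 + M) (F(M) = 1/(M - 241) = 1/(-241 + M))
-1*(-316068) - F(1/423) = -1*(-316068) - 1/(-241 + 1/423) = 316068 - 1/(-241 + 1/423) = 316068 - 1/(-101942/423) = 316068 - 1*(-423/101942) = 316068 + 423/101942 = 32220604479/101942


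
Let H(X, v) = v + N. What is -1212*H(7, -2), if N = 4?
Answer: -2424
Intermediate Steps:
H(X, v) = 4 + v (H(X, v) = v + 4 = 4 + v)
-1212*H(7, -2) = -1212*(4 - 2) = -1212*2 = -2424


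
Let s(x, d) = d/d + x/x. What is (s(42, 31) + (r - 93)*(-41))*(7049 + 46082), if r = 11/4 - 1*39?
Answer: 1126642855/4 ≈ 2.8166e+8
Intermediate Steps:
r = -145/4 (r = 11*(1/4) - 39 = 11/4 - 39 = -145/4 ≈ -36.250)
s(x, d) = 2 (s(x, d) = 1 + 1 = 2)
(s(42, 31) + (r - 93)*(-41))*(7049 + 46082) = (2 + (-145/4 - 93)*(-41))*(7049 + 46082) = (2 - 517/4*(-41))*53131 = (2 + 21197/4)*53131 = (21205/4)*53131 = 1126642855/4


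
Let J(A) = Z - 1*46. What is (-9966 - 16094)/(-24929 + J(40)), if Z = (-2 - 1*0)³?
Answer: 26060/24983 ≈ 1.0431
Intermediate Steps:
Z = -8 (Z = (-2 + 0)³ = (-2)³ = -8)
J(A) = -54 (J(A) = -8 - 1*46 = -8 - 46 = -54)
(-9966 - 16094)/(-24929 + J(40)) = (-9966 - 16094)/(-24929 - 54) = -26060/(-24983) = -26060*(-1/24983) = 26060/24983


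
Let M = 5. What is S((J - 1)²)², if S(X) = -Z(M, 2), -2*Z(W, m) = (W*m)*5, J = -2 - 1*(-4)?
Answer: 625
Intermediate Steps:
J = 2 (J = -2 + 4 = 2)
Z(W, m) = -5*W*m/2 (Z(W, m) = -W*m*5/2 = -5*W*m/2)
S(X) = 25 (S(X) = -(-5)*5*2/2 = -1*(-25) = 25)
S((J - 1)²)² = 25² = 625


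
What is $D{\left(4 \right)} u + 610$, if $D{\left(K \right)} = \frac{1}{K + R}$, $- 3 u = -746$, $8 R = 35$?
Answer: $\frac{128578}{201} \approx 639.69$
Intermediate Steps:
$R = \frac{35}{8}$ ($R = \frac{1}{8} \cdot 35 = \frac{35}{8} \approx 4.375$)
$u = \frac{746}{3}$ ($u = \left(- \frac{1}{3}\right) \left(-746\right) = \frac{746}{3} \approx 248.67$)
$D{\left(K \right)} = \frac{1}{\frac{35}{8} + K}$ ($D{\left(K \right)} = \frac{1}{K + \frac{35}{8}} = \frac{1}{\frac{35}{8} + K}$)
$D{\left(4 \right)} u + 610 = \frac{8}{35 + 8 \cdot 4} \cdot \frac{746}{3} + 610 = \frac{8}{35 + 32} \cdot \frac{746}{3} + 610 = \frac{8}{67} \cdot \frac{746}{3} + 610 = \frac{5968}{201} + 610 = \frac{128578}{201}$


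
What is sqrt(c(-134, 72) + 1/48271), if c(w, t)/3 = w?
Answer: I*sqrt(936695907011)/48271 ≈ 20.05*I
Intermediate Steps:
c(w, t) = 3*w
sqrt(c(-134, 72) + 1/48271) = sqrt(3*(-134) + 1/48271) = sqrt(-402 + 1/48271) = sqrt(-19404941/48271) = I*sqrt(936695907011)/48271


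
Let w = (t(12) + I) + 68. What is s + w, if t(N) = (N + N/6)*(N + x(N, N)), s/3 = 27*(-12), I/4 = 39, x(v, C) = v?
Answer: -412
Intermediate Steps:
I = 156 (I = 4*39 = 156)
s = -972 (s = 3*(27*(-12)) = 3*(-324) = -972)
t(N) = 7*N²/3 (t(N) = (N + N/6)*(N + N) = (N + N*(⅙))*(2*N) = (N + N/6)*(2*N) = (7*N/6)*(2*N) = 7*N²/3)
w = 560 (w = ((7/3)*12² + 156) + 68 = ((7/3)*144 + 156) + 68 = (336 + 156) + 68 = 492 + 68 = 560)
s + w = -972 + 560 = -412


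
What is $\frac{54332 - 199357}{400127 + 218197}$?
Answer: $- \frac{145025}{618324} \approx -0.23455$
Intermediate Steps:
$\frac{54332 - 199357}{400127 + 218197} = - \frac{145025}{618324}$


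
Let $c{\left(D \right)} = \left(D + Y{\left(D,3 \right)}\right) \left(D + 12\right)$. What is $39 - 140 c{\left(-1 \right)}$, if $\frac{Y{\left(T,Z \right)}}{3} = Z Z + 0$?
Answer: $-40001$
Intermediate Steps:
$Y{\left(T,Z \right)} = 3 Z^{2}$ ($Y{\left(T,Z \right)} = 3 \left(Z Z + 0\right) = 3 \left(Z^{2} + 0\right) = 3 Z^{2}$)
$c{\left(D \right)} = \left(12 + D\right) \left(27 + D\right)$ ($c{\left(D \right)} = \left(D + 3 \cdot 3^{2}\right) \left(D + 12\right) = \left(D + 3 \cdot 9\right) \left(12 + D\right) = \left(D + 27\right) \left(12 + D\right) = \left(27 + D\right) \left(12 + D\right) = \left(12 + D\right) \left(27 + D\right)$)
$39 - 140 c{\left(-1 \right)} = 39 - 140 \left(324 + \left(-1\right)^{2} + 39 \left(-1\right)\right) = 39 - 140 \left(324 + 1 - 39\right) = 39 - 40040 = -40001$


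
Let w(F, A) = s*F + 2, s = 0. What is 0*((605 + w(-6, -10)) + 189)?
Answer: 0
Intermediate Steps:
w(F, A) = 2 (w(F, A) = 0*F + 2 = 0 + 2 = 2)
0*((605 + w(-6, -10)) + 189) = 0*((605 + 2) + 189) = 0*(607 + 189) = 0*796 = 0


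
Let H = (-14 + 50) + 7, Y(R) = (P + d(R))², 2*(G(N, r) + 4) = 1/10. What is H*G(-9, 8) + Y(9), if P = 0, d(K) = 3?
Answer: -3217/20 ≈ -160.85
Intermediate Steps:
G(N, r) = -79/20 (G(N, r) = -4 + (½)/10 = -4 + (½)*(⅒) = -4 + 1/20 = -79/20)
Y(R) = 9 (Y(R) = (0 + 3)² = 3² = 9)
H = 43 (H = 36 + 7 = 43)
H*G(-9, 8) + Y(9) = 43*(-79/20) + 9 = -3397/20 + 9 = -3217/20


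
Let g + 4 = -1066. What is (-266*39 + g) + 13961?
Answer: 2517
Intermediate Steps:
g = -1070 (g = -4 - 1066 = -1070)
(-266*39 + g) + 13961 = (-266*39 - 1070) + 13961 = (-10374 - 1070) + 13961 = -11444 + 13961 = 2517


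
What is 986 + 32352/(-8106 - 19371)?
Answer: 9019990/9159 ≈ 984.82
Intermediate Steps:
986 + 32352/(-8106 - 19371) = 986 + 32352/(-27477) = 986 + 32352*(-1/27477) = 986 - 10784/9159 = 9019990/9159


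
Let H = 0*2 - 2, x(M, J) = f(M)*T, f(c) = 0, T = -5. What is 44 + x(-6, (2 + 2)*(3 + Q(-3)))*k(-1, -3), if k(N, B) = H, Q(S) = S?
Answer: 44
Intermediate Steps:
x(M, J) = 0 (x(M, J) = 0*(-5) = 0)
H = -2 (H = 0 - 2 = -2)
k(N, B) = -2
44 + x(-6, (2 + 2)*(3 + Q(-3)))*k(-1, -3) = 44 + 0*(-2) = 44 + 0 = 44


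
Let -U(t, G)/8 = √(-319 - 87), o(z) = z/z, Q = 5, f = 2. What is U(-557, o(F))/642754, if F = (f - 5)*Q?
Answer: -4*I*√406/321377 ≈ -0.00025079*I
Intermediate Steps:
F = -15 (F = (2 - 5)*5 = -3*5 = -15)
o(z) = 1
U(t, G) = -8*I*√406 (U(t, G) = -8*√(-319 - 87) = -8*I*√406)
U(-557, o(F))/642754 = -8*I*√406/642754 = -8*I*√406*(1/642754) = -4*I*√406/321377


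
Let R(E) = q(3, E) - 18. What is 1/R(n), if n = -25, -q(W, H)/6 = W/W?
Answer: -1/24 ≈ -0.041667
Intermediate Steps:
q(W, H) = -6 (q(W, H) = -6*W/W = -6*1 = -6)
R(E) = -24 (R(E) = -6 - 18 = -24)
1/R(n) = 1/(-24) = -1/24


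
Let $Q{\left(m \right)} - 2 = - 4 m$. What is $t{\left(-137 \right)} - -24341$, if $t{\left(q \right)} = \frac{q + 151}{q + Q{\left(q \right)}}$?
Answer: $\frac{1436121}{59} \approx 24341.0$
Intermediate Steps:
$Q{\left(m \right)} = 2 - 4 m$
$t{\left(q \right)} = \frac{151 + q}{2 - 3 q}$ ($t{\left(q \right)} = \frac{q + 151}{q - \left(-2 + 4 q\right)} = \frac{151 + q}{2 - 3 q}$)
$t{\left(-137 \right)} - -24341 = \frac{-151 - -137}{-2 + 3 \left(-137\right)} - -24341 = \frac{-151 + 137}{-2 - 411} + 24341 = \frac{1}{-413} \left(-14\right) + 24341 = \left(- \frac{1}{413}\right) \left(-14\right) + 24341 = \frac{2}{59} + 24341 = \frac{1436121}{59}$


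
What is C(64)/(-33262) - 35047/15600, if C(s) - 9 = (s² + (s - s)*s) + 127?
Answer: -615876257/259443600 ≈ -2.3738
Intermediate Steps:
C(s) = 136 + s² (C(s) = 9 + ((s² + (s - s)*s) + 127) = 9 + ((s² + 0*s) + 127) = 9 + ((s² + 0) + 127) = 9 + (s² + 127) = 9 + (127 + s²) = 136 + s²)
C(64)/(-33262) - 35047/15600 = (136 + 64²)/(-33262) - 35047/15600 = (136 + 4096)*(-1/33262) - 35047*1/15600 = 4232*(-1/33262) - 35047/15600 = -2116/16631 - 35047/15600 = -615876257/259443600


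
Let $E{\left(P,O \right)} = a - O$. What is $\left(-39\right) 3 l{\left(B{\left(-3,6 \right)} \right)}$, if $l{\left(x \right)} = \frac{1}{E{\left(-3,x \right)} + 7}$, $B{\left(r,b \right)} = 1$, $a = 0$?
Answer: $- \frac{39}{2} \approx -19.5$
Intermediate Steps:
$E{\left(P,O \right)} = - O$ ($E{\left(P,O \right)} = 0 - O = - O$)
$l{\left(x \right)} = \frac{1}{7 - x}$ ($l{\left(x \right)} = \frac{1}{- x + 7} = \frac{1}{7 - x}$)
$\left(-39\right) 3 l{\left(B{\left(-3,6 \right)} \right)} = \frac{\left(-39\right) 3}{7 - 1} = - \frac{117}{7 - 1} = - \frac{117}{6} = \left(-117\right) \frac{1}{6} = - \frac{39}{2}$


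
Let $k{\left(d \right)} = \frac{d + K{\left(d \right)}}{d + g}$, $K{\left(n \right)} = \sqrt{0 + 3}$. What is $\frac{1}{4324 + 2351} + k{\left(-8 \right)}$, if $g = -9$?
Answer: $\frac{53417}{113475} - \frac{\sqrt{3}}{17} \approx 0.36885$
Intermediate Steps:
$K{\left(n \right)} = \sqrt{3}$
$k{\left(d \right)} = \frac{d + \sqrt{3}}{-9 + d}$ ($k{\left(d \right)} = \frac{d + \sqrt{3}}{d - 9} = \frac{d + \sqrt{3}}{-9 + d}$)
$\frac{1}{4324 + 2351} + k{\left(-8 \right)} = \frac{1}{4324 + 2351} + \frac{-8 + \sqrt{3}}{-9 - 8} = \frac{1}{6675} + \frac{-8 + \sqrt{3}}{-17} = \frac{1}{6675} - \frac{-8 + \sqrt{3}}{17} = \frac{1}{6675} + \left(\frac{8}{17} - \frac{\sqrt{3}}{17}\right) = \frac{53417}{113475} - \frac{\sqrt{3}}{17}$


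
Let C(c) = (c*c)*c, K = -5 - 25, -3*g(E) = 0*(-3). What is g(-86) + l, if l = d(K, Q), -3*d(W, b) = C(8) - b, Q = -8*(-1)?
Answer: -168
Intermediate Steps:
g(E) = 0 (g(E) = -0*(-3) = -1/3*0 = 0)
K = -30
C(c) = c**3 (C(c) = c**2*c = c**3)
Q = 8
d(W, b) = -512/3 + b/3 (d(W, b) = -(8**3 - b)/3 = -(512 - b)/3 = -512/3 + b/3)
l = -168 (l = -512/3 + (1/3)*8 = -512/3 + 8/3 = -168)
g(-86) + l = 0 - 168 = -168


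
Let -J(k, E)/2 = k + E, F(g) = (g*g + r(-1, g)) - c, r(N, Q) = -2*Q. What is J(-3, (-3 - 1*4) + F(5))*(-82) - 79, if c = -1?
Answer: 905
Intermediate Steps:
F(g) = 1 + g² - 2*g (F(g) = (g*g - 2*g) - 1*(-1) = (g² - 2*g) + 1 = 1 + g² - 2*g)
J(k, E) = -2*E - 2*k (J(k, E) = -2*(k + E) = -2*(E + k) = -2*E - 2*k)
J(-3, (-3 - 1*4) + F(5))*(-82) - 79 = (-2*((-3 - 1*4) + (1 + 5² - 2*5)) - 2*(-3))*(-82) - 79 = (-2*((-3 - 4) + (1 + 25 - 10)) + 6)*(-82) - 79 = (-2*(-7 + 16) + 6)*(-82) - 79 = (-2*9 + 6)*(-82) - 79 = (-18 + 6)*(-82) - 79 = -12*(-82) - 79 = 984 - 79 = 905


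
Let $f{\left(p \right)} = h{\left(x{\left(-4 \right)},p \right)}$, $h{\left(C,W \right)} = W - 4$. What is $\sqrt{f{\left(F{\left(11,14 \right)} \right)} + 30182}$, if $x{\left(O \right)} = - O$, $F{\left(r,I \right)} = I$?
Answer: $4 \sqrt{1887} \approx 173.76$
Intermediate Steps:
$h{\left(C,W \right)} = -4 + W$ ($h{\left(C,W \right)} = W - 4 = -4 + W$)
$f{\left(p \right)} = -4 + p$
$\sqrt{f{\left(F{\left(11,14 \right)} \right)} + 30182} = \sqrt{\left(-4 + 14\right) + 30182} = \sqrt{10 + 30182} = \sqrt{30192} = 4 \sqrt{1887}$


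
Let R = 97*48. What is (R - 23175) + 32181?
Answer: 13662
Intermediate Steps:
R = 4656
(R - 23175) + 32181 = (4656 - 23175) + 32181 = -18519 + 32181 = 13662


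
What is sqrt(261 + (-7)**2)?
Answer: sqrt(310) ≈ 17.607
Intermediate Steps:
sqrt(261 + (-7)**2) = sqrt(261 + 49) = sqrt(310)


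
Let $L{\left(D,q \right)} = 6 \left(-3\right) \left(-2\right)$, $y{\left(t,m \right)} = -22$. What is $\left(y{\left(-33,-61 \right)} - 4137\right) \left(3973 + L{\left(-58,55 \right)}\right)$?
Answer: $-16673431$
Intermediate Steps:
$L{\left(D,q \right)} = 36$ ($L{\left(D,q \right)} = \left(-18\right) \left(-2\right) = 36$)
$\left(y{\left(-33,-61 \right)} - 4137\right) \left(3973 + L{\left(-58,55 \right)}\right) = \left(-22 - 4137\right) \left(3973 + 36\right) = \left(-4159\right) 4009 = -16673431$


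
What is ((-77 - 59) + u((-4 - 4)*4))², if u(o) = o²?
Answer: 788544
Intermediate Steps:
((-77 - 59) + u((-4 - 4)*4))² = ((-77 - 59) + ((-4 - 4)*4)²)² = (-136 + (-8*4)²)² = (-136 + (-32)²)² = (-136 + 1024)² = 888² = 788544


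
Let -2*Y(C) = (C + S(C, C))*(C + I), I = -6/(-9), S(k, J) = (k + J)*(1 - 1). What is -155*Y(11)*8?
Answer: 238700/3 ≈ 79567.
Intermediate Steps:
S(k, J) = 0 (S(k, J) = (J + k)*0 = 0)
I = ⅔ (I = -6*(-⅑) = ⅔ ≈ 0.66667)
Y(C) = -C*(⅔ + C)/2 (Y(C) = -(C + 0)*(C + ⅔)/2 = -C*(⅔ + C)/2)
-155*Y(11)*8 = -155*11*(-2 - 3*11)/6*8 = -155*11*(-2 - 33)/6*8 = -155*11*(-35)/6*8 = -155*(-385/6)*8 = (59675/6)*8 = 238700/3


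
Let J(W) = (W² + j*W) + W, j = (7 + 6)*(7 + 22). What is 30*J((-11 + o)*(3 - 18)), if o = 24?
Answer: -1070550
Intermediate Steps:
j = 377 (j = 13*29 = 377)
J(W) = W² + 378*W (J(W) = (W² + 377*W) + W = W² + 378*W)
30*J((-11 + o)*(3 - 18)) = 30*(((-11 + 24)*(3 - 18))*(378 + (-11 + 24)*(3 - 18))) = 30*((13*(-15))*(378 + 13*(-15))) = 30*(-195*(378 - 195)) = 30*(-195*183) = 30*(-35685) = -1070550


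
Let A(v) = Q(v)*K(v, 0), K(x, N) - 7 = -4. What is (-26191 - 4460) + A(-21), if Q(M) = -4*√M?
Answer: -30651 - 12*I*√21 ≈ -30651.0 - 54.991*I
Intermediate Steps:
K(x, N) = 3 (K(x, N) = 7 - 4 = 3)
A(v) = -12*√v (A(v) = -4*√v*3 = -12*√v)
(-26191 - 4460) + A(-21) = (-26191 - 4460) - 12*I*√21 = -30651 - 12*I*√21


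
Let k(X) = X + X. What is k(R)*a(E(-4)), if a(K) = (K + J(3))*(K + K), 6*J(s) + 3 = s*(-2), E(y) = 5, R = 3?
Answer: 210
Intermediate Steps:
k(X) = 2*X
J(s) = -1/2 - s/3 (J(s) = -1/2 + (s*(-2))/6 = -1/2 + (-2*s)/6 = -1/2 - s/3)
a(K) = 2*K*(-3/2 + K) (a(K) = (K + (-1/2 - 1/3*3))*(K + K) = (K + (-1/2 - 1))*(2*K) = (K - 3/2)*(2*K) = (-3/2 + K)*(2*K) = 2*K*(-3/2 + K))
k(R)*a(E(-4)) = (2*3)*(5*(-3 + 2*5)) = 6*(5*(-3 + 10)) = 6*(5*7) = 6*35 = 210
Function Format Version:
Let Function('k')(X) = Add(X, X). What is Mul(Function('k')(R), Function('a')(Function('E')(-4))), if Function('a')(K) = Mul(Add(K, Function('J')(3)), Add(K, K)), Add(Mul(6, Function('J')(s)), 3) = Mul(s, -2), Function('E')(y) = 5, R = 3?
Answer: 210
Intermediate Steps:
Function('k')(X) = Mul(2, X)
Function('J')(s) = Add(Rational(-1, 2), Mul(Rational(-1, 3), s)) (Function('J')(s) = Add(Rational(-1, 2), Mul(Rational(1, 6), Mul(s, -2))) = Add(Rational(-1, 2), Mul(Rational(1, 6), Mul(-2, s))) = Add(Rational(-1, 2), Mul(Rational(-1, 3), s)))
Function('a')(K) = Mul(2, K, Add(Rational(-3, 2), K)) (Function('a')(K) = Mul(Add(K, Add(Rational(-1, 2), Mul(Rational(-1, 3), 3))), Add(K, K)) = Mul(Add(K, Add(Rational(-1, 2), -1)), Mul(2, K)) = Mul(Add(K, Rational(-3, 2)), Mul(2, K)) = Mul(Add(Rational(-3, 2), K), Mul(2, K)) = Mul(2, K, Add(Rational(-3, 2), K)))
Mul(Function('k')(R), Function('a')(Function('E')(-4))) = Mul(Mul(2, 3), Mul(5, Add(-3, Mul(2, 5)))) = Mul(6, Mul(5, Add(-3, 10))) = Mul(6, Mul(5, 7)) = Mul(6, 35) = 210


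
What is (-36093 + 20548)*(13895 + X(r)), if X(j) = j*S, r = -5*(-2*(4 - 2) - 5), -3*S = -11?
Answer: -218562700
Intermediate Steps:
S = 11/3 (S = -⅓*(-11) = 11/3 ≈ 3.6667)
r = 45 (r = -5*(-2*2 - 5) = -5*(-4 - 5) = -5*(-9) = 45)
X(j) = 11*j/3 (X(j) = j*(11/3) = 11*j/3)
(-36093 + 20548)*(13895 + X(r)) = (-36093 + 20548)*(13895 + (11/3)*45) = -15545*(13895 + 165) = -15545*14060 = -218562700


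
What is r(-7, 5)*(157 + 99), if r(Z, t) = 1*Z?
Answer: -1792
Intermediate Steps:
r(Z, t) = Z
r(-7, 5)*(157 + 99) = -7*(157 + 99) = -7*256 = -1792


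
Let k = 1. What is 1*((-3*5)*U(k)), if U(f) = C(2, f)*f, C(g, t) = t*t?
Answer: -15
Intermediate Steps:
C(g, t) = t²
U(f) = f³ (U(f) = f²*f = f³)
1*((-3*5)*U(k)) = 1*(-3*5*1³) = 1*(-15*1) = 1*(-15) = -15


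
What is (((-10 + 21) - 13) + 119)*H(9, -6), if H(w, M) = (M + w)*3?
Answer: 1053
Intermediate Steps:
H(w, M) = 3*M + 3*w
(((-10 + 21) - 13) + 119)*H(9, -6) = (((-10 + 21) - 13) + 119)*(3*(-6) + 3*9) = ((11 - 13) + 119)*(-18 + 27) = (-2 + 119)*9 = 117*9 = 1053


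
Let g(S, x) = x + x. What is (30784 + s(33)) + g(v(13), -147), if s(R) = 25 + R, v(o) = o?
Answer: 30548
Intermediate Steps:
g(S, x) = 2*x
(30784 + s(33)) + g(v(13), -147) = (30784 + (25 + 33)) + 2*(-147) = (30784 + 58) - 294 = 30842 - 294 = 30548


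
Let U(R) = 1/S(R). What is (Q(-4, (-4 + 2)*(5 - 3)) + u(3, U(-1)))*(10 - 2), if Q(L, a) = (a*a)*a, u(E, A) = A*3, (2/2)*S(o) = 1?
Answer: -488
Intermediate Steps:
S(o) = 1
U(R) = 1 (U(R) = 1/1 = 1)
u(E, A) = 3*A
Q(L, a) = a**3 (Q(L, a) = a**2*a = a**3)
(Q(-4, (-4 + 2)*(5 - 3)) + u(3, U(-1)))*(10 - 2) = (((-4 + 2)*(5 - 3))**3 + 3*1)*(10 - 2) = ((-2*2)**3 + 3)*8 = ((-4)**3 + 3)*8 = (-64 + 3)*8 = -61*8 = -488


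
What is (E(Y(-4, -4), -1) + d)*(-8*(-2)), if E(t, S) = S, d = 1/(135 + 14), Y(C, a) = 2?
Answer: -2368/149 ≈ -15.893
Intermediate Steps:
d = 1/149 ≈ 0.0067114
(E(Y(-4, -4), -1) + d)*(-8*(-2)) = (-1 + 1/149)*(-8*(-2)) = -148/149*16 = -2368/149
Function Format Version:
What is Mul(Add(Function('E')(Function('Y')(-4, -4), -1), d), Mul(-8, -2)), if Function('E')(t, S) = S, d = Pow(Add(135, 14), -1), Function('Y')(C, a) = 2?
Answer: Rational(-2368, 149) ≈ -15.893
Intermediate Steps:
d = Rational(1, 149) (d = Pow(149, -1) = Rational(1, 149) ≈ 0.0067114)
Mul(Add(Function('E')(Function('Y')(-4, -4), -1), d), Mul(-8, -2)) = Mul(Add(-1, Rational(1, 149)), Mul(-8, -2)) = Mul(Rational(-148, 149), 16) = Rational(-2368, 149)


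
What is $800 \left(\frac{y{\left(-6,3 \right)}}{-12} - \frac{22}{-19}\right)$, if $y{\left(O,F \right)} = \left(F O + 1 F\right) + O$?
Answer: $\frac{44200}{19} \approx 2326.3$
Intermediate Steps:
$y{\left(O,F \right)} = F + O + F O$ ($y{\left(O,F \right)} = \left(F O + F\right) + O = \left(F + F O\right) + O = F + O + F O$)
$800 \left(\frac{y{\left(-6,3 \right)}}{-12} - \frac{22}{-19}\right) = 800 \left(\frac{3 - 6 + 3 \left(-6\right)}{-12} - \frac{22}{-19}\right) = 800 \left(\left(3 - 6 - 18\right) \left(- \frac{1}{12}\right) - - \frac{22}{19}\right) = 800 \left(\left(-21\right) \left(- \frac{1}{12}\right) + \frac{22}{19}\right) = 800 \left(\frac{7}{4} + \frac{22}{19}\right) = 800 \cdot \frac{221}{76} = \frac{44200}{19}$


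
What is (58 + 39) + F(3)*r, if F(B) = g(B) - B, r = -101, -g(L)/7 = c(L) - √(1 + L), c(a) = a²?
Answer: 5349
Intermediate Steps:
g(L) = -7*L² + 7*√(1 + L) (g(L) = -7*(L² - √(1 + L)) = -7*L² + 7*√(1 + L))
F(B) = -B - 7*B² + 7*√(1 + B) (F(B) = (-7*B² + 7*√(1 + B)) - B = -B - 7*B² + 7*√(1 + B))
(58 + 39) + F(3)*r = (58 + 39) + (-1*3 - 7*3² + 7*√(1 + 3))*(-101) = 97 + (-3 - 7*9 + 7*√4)*(-101) = 97 + (-3 - 63 + 7*2)*(-101) = 97 + (-3 - 63 + 14)*(-101) = 97 - 52*(-101) = 97 + 5252 = 5349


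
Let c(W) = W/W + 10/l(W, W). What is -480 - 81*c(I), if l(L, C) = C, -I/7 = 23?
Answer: -89511/161 ≈ -555.97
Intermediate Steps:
I = -161 (I = -7*23 = -161)
c(W) = 1 + 10/W (c(W) = W/W + 10/W = 1 + 10/W)
-480 - 81*c(I) = -480 - 81*(10 - 161)/(-161) = -480 - (-81)*(-151)/161 = -480 - 81*151/161 = -480 - 12231/161 = -89511/161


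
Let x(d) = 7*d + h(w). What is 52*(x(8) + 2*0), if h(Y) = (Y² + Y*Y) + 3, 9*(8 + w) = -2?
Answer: 818012/81 ≈ 10099.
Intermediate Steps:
w = -74/9 (w = -8 + (⅑)*(-2) = -8 - 2/9 = -74/9 ≈ -8.2222)
h(Y) = 3 + 2*Y² (h(Y) = (Y² + Y²) + 3 = 2*Y² + 3 = 3 + 2*Y²)
x(d) = 11195/81 + 7*d (x(d) = 7*d + (3 + 2*(-74/9)²) = 7*d + (3 + 2*(5476/81)) = 7*d + (3 + 10952/81) = 7*d + 11195/81 = 11195/81 + 7*d)
52*(x(8) + 2*0) = 52*((11195/81 + 7*8) + 2*0) = 52*((11195/81 + 56) + 0) = 52*(15731/81 + 0) = 52*(15731/81) = 818012/81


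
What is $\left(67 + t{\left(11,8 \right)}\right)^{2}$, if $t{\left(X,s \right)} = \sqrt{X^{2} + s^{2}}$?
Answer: $\left(67 + \sqrt{185}\right)^{2} \approx 6496.6$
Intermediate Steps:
$\left(67 + t{\left(11,8 \right)}\right)^{2} = \left(67 + \sqrt{11^{2} + 8^{2}}\right)^{2} = \left(67 + \sqrt{121 + 64}\right)^{2} = \left(67 + \sqrt{185}\right)^{2}$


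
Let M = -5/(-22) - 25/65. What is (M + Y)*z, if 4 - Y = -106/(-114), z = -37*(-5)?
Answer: 8784725/16302 ≈ 538.87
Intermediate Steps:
z = 185
Y = 175/57 (Y = 4 - (-106)/(-114) = 4 - (-106)*(-1)/114 = 4 - 1*53/57 = 4 - 53/57 = 175/57 ≈ 3.0702)
M = -45/286 (M = -5*(-1/22) - 25*1/65 = 5/22 - 5/13 = -45/286 ≈ -0.15734)
(M + Y)*z = (-45/286 + 175/57)*185 = (47485/16302)*185 = 8784725/16302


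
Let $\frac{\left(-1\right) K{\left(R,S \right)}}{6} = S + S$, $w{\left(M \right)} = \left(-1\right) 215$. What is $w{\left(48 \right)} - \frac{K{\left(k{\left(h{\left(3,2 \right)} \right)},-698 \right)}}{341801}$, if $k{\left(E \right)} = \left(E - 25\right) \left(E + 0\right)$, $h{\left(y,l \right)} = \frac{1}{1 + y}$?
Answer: $- \frac{73495591}{341801} \approx -215.02$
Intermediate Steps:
$w{\left(M \right)} = -215$
$k{\left(E \right)} = E \left(-25 + E\right)$ ($k{\left(E \right)} = \left(-25 + E\right) E = E \left(-25 + E\right)$)
$K{\left(R,S \right)} = - 12 S$ ($K{\left(R,S \right)} = - 6 \left(S + S\right) = - 6 \cdot 2 S = - 12 S$)
$w{\left(48 \right)} - \frac{K{\left(k{\left(h{\left(3,2 \right)} \right)},-698 \right)}}{341801} = -215 - \frac{\left(-12\right) \left(-698\right)}{341801} = -215 - 8376 \cdot \frac{1}{341801} = -215 - \frac{8376}{341801} = - \frac{73495591}{341801}$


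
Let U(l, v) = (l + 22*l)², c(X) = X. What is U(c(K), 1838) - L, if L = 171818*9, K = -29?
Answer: -1101473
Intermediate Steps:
L = 1546362
U(l, v) = 529*l² (U(l, v) = (23*l)² = 529*l²)
U(c(K), 1838) - L = 529*(-29)² - 1*1546362 = 529*841 - 1546362 = 444889 - 1546362 = -1101473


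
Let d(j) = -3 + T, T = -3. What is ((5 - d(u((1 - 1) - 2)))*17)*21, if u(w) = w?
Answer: 3927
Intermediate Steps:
d(j) = -6 (d(j) = -3 - 3 = -6)
((5 - d(u((1 - 1) - 2)))*17)*21 = ((5 - 1*(-6))*17)*21 = ((5 + 6)*17)*21 = (11*17)*21 = 187*21 = 3927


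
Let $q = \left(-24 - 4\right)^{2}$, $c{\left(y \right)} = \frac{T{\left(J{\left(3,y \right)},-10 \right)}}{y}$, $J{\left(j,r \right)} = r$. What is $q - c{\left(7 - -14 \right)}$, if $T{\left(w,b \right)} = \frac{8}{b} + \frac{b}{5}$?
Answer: $\frac{11762}{15} \approx 784.13$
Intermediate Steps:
$T{\left(w,b \right)} = \frac{8}{b} + \frac{b}{5}$ ($T{\left(w,b \right)} = \frac{8}{b} + b \frac{1}{5} = \frac{8}{b} + \frac{b}{5}$)
$c{\left(y \right)} = - \frac{14}{5 y}$ ($c{\left(y \right)} = \frac{\frac{8}{-10} + \frac{1}{5} \left(-10\right)}{y} = \frac{8 \left(- \frac{1}{10}\right) - 2}{y} = \frac{- \frac{4}{5} - 2}{y} = - \frac{14}{5 y}$)
$q = 784$ ($q = \left(-28\right)^{2} = 784$)
$q - c{\left(7 - -14 \right)} = 784 - - \frac{14}{5 \left(7 - -14\right)} = 784 - - \frac{14}{5 \left(7 + 14\right)} = 784 - - \frac{14}{5 \cdot 21} = 784 - \left(- \frac{14}{5}\right) \frac{1}{21} = 784 - - \frac{2}{15} = 784 + \frac{2}{15} = \frac{11762}{15}$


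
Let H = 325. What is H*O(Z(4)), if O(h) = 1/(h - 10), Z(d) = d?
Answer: -325/6 ≈ -54.167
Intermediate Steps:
O(h) = 1/(-10 + h)
H*O(Z(4)) = 325/(-10 + 4) = 325/(-6) = 325*(-1/6) = -325/6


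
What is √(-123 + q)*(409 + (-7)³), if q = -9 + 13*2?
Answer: 66*I*√106 ≈ 679.51*I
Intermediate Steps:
q = 17 (q = -9 + 26 = 17)
√(-123 + q)*(409 + (-7)³) = √(-123 + 17)*(409 + (-7)³) = √(-106)*(409 - 343) = (I*√106)*66 = 66*I*√106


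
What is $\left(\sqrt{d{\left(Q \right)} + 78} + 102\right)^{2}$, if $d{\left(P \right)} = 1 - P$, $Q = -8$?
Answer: $\left(102 + \sqrt{87}\right)^{2} \approx 12394.0$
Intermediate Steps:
$\left(\sqrt{d{\left(Q \right)} + 78} + 102\right)^{2} = \left(\sqrt{\left(1 - -8\right) + 78} + 102\right)^{2} = \left(\sqrt{\left(1 + 8\right) + 78} + 102\right)^{2} = \left(\sqrt{9 + 78} + 102\right)^{2} = \left(\sqrt{87} + 102\right)^{2} = \left(102 + \sqrt{87}\right)^{2}$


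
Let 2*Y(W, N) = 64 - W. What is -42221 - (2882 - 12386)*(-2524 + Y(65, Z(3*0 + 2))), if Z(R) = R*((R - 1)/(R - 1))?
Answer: -24035069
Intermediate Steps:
Z(R) = R (Z(R) = R*((-1 + R)/(-1 + R)) = R*1 = R)
Y(W, N) = 32 - W/2 (Y(W, N) = (64 - W)/2 = 32 - W/2)
-42221 - (2882 - 12386)*(-2524 + Y(65, Z(3*0 + 2))) = -42221 - (2882 - 12386)*(-2524 + (32 - ½*65)) = -42221 - (-9504)*(-2524 + (32 - 65/2)) = -42221 - (-9504)*(-2524 - ½) = -42221 - (-9504)*(-5049)/2 = -42221 - 1*23992848 = -42221 - 23992848 = -24035069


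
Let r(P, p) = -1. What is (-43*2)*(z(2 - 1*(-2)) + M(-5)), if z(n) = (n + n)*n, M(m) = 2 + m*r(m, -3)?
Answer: -3354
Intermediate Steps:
M(m) = 2 - m (M(m) = 2 + m*(-1) = 2 - m)
z(n) = 2*n² (z(n) = (2*n)*n = 2*n²)
(-43*2)*(z(2 - 1*(-2)) + M(-5)) = (-43*2)*(2*(2 - 1*(-2))² + (2 - 1*(-5))) = -86*(2*(2 + 2)² + (2 + 5)) = -86*(2*4² + 7) = -86*(2*16 + 7) = -86*(32 + 7) = -86*39 = -3354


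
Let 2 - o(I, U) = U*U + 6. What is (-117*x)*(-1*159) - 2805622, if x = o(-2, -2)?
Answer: -2954446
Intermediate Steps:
o(I, U) = -4 - U² (o(I, U) = 2 - (U*U + 6) = 2 - (U² + 6) = 2 - (6 + U²) = 2 + (-6 - U²) = -4 - U²)
x = -8 (x = -4 - 1*(-2)² = -4 - 1*4 = -4 - 4 = -8)
(-117*x)*(-1*159) - 2805622 = (-117*(-8))*(-1*159) - 2805622 = 936*(-159) - 2805622 = -148824 - 2805622 = -2954446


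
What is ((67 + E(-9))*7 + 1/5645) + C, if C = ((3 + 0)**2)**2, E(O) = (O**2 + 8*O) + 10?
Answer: 3855536/5645 ≈ 683.00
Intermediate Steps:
E(O) = 10 + O**2 + 8*O
C = 81 (C = (3**2)**2 = 9**2 = 81)
((67 + E(-9))*7 + 1/5645) + C = ((67 + (10 + (-9)**2 + 8*(-9)))*7 + 1/5645) + 81 = ((67 + (10 + 81 - 72))*7 + 1/5645) + 81 = ((67 + 19)*7 + 1/5645) + 81 = (86*7 + 1/5645) + 81 = (602 + 1/5645) + 81 = 3398291/5645 + 81 = 3855536/5645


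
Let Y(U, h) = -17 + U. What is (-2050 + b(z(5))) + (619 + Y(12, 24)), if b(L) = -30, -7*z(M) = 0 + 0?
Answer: -1466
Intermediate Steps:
z(M) = 0 (z(M) = -(0 + 0)/7 = -1/7*0 = 0)
(-2050 + b(z(5))) + (619 + Y(12, 24)) = (-2050 - 30) + (619 + (-17 + 12)) = -2080 + (619 - 5) = -2080 + 614 = -1466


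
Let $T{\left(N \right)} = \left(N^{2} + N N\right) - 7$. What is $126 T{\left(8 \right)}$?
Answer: $15246$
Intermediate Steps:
$T{\left(N \right)} = -7 + 2 N^{2}$ ($T{\left(N \right)} = \left(N^{2} + N^{2}\right) - 7 = 2 N^{2} - 7 = -7 + 2 N^{2}$)
$126 T{\left(8 \right)} = 126 \left(-7 + 2 \cdot 8^{2}\right) = 126 \left(-7 + 2 \cdot 64\right) = 126 \left(-7 + 128\right) = 126 \cdot 121 = 15246$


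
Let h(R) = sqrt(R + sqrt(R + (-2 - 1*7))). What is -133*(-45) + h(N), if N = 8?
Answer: 5985 + sqrt(8 + I) ≈ 5987.8 + 0.17643*I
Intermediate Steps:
h(R) = sqrt(R + sqrt(-9 + R)) (h(R) = sqrt(R + sqrt(R + (-2 - 7))) = sqrt(R + sqrt(R - 9)) = sqrt(R + sqrt(-9 + R)))
-133*(-45) + h(N) = -133*(-45) + sqrt(8 + sqrt(-9 + 8)) = 5985 + sqrt(8 + sqrt(-1)) = 5985 + sqrt(8 + I)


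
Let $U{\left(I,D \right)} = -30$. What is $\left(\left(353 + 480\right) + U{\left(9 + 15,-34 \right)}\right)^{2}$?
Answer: $644809$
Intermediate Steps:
$\left(\left(353 + 480\right) + U{\left(9 + 15,-34 \right)}\right)^{2} = \left(\left(353 + 480\right) - 30\right)^{2} = \left(833 - 30\right)^{2} = 803^{2} = 644809$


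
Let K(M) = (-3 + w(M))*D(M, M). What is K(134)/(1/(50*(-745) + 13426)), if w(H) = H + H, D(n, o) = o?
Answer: -845990240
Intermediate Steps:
w(H) = 2*H
K(M) = M*(-3 + 2*M) (K(M) = (-3 + 2*M)*M = M*(-3 + 2*M))
K(134)/(1/(50*(-745) + 13426)) = (134*(-3 + 2*134))/(1/(50*(-745) + 13426)) = (134*(-3 + 268))/(1/(-37250 + 13426)) = (134*265)/(1/(-23824)) = 35510/(-1/23824) = 35510*(-23824) = -845990240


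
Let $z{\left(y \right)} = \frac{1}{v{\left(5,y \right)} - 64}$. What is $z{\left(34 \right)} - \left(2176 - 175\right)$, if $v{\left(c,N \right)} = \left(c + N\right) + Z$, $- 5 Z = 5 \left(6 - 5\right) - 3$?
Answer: $- \frac{254132}{127} \approx -2001.0$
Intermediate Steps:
$Z = - \frac{2}{5}$ ($Z = - \frac{5 \left(6 - 5\right) - 3}{5} = - \frac{5 \cdot 1 - 3}{5} = - \frac{5 - 3}{5} = \left(- \frac{1}{5}\right) 2 = - \frac{2}{5} \approx -0.4$)
$v{\left(c,N \right)} = - \frac{2}{5} + N + c$ ($v{\left(c,N \right)} = \left(c + N\right) - \frac{2}{5} = \left(N + c\right) - \frac{2}{5} = - \frac{2}{5} + N + c$)
$z{\left(y \right)} = \frac{1}{- \frac{297}{5} + y}$ ($z{\left(y \right)} = \frac{1}{\left(- \frac{2}{5} + y + 5\right) - 64} = \frac{1}{\left(\frac{23}{5} + y\right) - 64} = \frac{1}{- \frac{297}{5} + y}$)
$z{\left(34 \right)} - \left(2176 - 175\right) = \frac{5}{-297 + 5 \cdot 34} - \left(2176 - 175\right) = \frac{5}{-297 + 170} - 2001 = \frac{5}{-127} - 2001 = 5 \left(- \frac{1}{127}\right) - 2001 = - \frac{5}{127} - 2001 = - \frac{254132}{127}$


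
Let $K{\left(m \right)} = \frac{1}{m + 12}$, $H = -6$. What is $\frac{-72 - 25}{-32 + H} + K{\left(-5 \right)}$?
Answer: $\frac{717}{266} \approx 2.6955$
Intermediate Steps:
$K{\left(m \right)} = \frac{1}{12 + m}$
$\frac{-72 - 25}{-32 + H} + K{\left(-5 \right)} = \frac{-72 - 25}{-32 - 6} + \frac{1}{12 - 5} = - \frac{97}{-38} + \frac{1}{7} = \left(-97\right) \left(- \frac{1}{38}\right) + \frac{1}{7} = \frac{97}{38} + \frac{1}{7} = \frac{717}{266}$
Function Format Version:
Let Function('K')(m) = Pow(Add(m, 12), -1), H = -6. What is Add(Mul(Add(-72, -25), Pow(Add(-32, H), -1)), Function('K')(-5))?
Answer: Rational(717, 266) ≈ 2.6955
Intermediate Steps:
Function('K')(m) = Pow(Add(12, m), -1)
Add(Mul(Add(-72, -25), Pow(Add(-32, H), -1)), Function('K')(-5)) = Add(Mul(Add(-72, -25), Pow(Add(-32, -6), -1)), Pow(Add(12, -5), -1)) = Add(Mul(-97, Pow(-38, -1)), Pow(7, -1)) = Add(Mul(-97, Rational(-1, 38)), Rational(1, 7)) = Add(Rational(97, 38), Rational(1, 7)) = Rational(717, 266)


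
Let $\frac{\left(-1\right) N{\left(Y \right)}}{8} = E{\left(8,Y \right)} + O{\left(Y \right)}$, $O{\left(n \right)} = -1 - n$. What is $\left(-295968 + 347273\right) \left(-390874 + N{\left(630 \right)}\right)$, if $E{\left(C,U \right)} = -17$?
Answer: $-19787825450$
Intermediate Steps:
$N{\left(Y \right)} = 144 + 8 Y$ ($N{\left(Y \right)} = - 8 \left(-17 - \left(1 + Y\right)\right) = - 8 \left(-18 - Y\right) = 144 + 8 Y$)
$\left(-295968 + 347273\right) \left(-390874 + N{\left(630 \right)}\right) = \left(-295968 + 347273\right) \left(-390874 + \left(144 + 8 \cdot 630\right)\right) = 51305 \left(-390874 + \left(144 + 5040\right)\right) = 51305 \left(-390874 + 5184\right) = 51305 \left(-385690\right) = -19787825450$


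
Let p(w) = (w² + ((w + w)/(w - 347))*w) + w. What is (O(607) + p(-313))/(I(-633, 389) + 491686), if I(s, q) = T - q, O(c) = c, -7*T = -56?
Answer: 32328821/162130650 ≈ 0.19940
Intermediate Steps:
T = 8 (T = -⅐*(-56) = 8)
p(w) = w + w² + 2*w²/(-347 + w) (p(w) = (w² + ((2*w)/(-347 + w))*w) + w = (w² + (2*w/(-347 + w))*w) + w = (w² + 2*w²/(-347 + w)) + w = w + w² + 2*w²/(-347 + w))
I(s, q) = 8 - q
(O(607) + p(-313))/(I(-633, 389) + 491686) = (607 - 313*(-347 + (-313)² - 344*(-313))/(-347 - 313))/((8 - 1*389) + 491686) = (607 - 313*(-347 + 97969 + 107672)/(-660))/((8 - 389) + 491686) = (607 - 313*(-1/660)*205294)/(-381 + 491686) = (607 + 32128511/330)/491305 = (32328821/330)*(1/491305) = 32328821/162130650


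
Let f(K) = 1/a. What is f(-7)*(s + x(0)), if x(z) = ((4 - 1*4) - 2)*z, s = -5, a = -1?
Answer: 5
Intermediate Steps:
f(K) = -1 (f(K) = 1/(-1) = -1)
x(z) = -2*z (x(z) = ((4 - 4) - 2)*z = (0 - 2)*z = -2*z)
f(-7)*(s + x(0)) = -(-5 - 2*0) = -(-5 + 0) = -1*(-5) = 5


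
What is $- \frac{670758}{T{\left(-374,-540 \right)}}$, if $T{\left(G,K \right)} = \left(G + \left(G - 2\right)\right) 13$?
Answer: $\frac{111793}{1625} \approx 68.796$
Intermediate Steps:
$T{\left(G,K \right)} = -26 + 26 G$ ($T{\left(G,K \right)} = \left(G + \left(G - 2\right)\right) 13 = \left(G + \left(-2 + G\right)\right) 13 = \left(-2 + 2 G\right) 13 = -26 + 26 G$)
$- \frac{670758}{T{\left(-374,-540 \right)}} = - \frac{670758}{-26 + 26 \left(-374\right)} = - \frac{670758}{-26 - 9724} = - \frac{670758}{-9750} = \left(-670758\right) \left(- \frac{1}{9750}\right) = \frac{111793}{1625}$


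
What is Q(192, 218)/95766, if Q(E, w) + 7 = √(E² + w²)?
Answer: -7/95766 + 17*√73/47883 ≈ 0.0029603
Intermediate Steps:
Q(E, w) = -7 + √(E² + w²)
Q(192, 218)/95766 = (-7 + √(192² + 218²))/95766 = (-7 + √(36864 + 47524))*(1/95766) = (-7 + √84388)*(1/95766) = (-7 + 34*√73)*(1/95766) = -7/95766 + 17*√73/47883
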